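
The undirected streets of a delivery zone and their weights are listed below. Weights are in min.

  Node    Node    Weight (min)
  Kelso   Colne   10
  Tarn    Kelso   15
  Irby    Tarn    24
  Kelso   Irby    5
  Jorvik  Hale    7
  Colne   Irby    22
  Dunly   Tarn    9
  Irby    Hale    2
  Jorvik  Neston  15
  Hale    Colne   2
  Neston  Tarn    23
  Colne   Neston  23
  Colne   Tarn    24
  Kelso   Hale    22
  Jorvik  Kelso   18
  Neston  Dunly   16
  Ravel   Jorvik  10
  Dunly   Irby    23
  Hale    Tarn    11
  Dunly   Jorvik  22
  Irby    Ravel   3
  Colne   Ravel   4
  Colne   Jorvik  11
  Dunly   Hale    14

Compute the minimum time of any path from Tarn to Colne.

13 min

Settle nodes by increasing distance from Tarn:
Tarn: 0
Dunly: 9  (via Tarn)
Hale: 11  (via Tarn)
Irby: 13  (via Hale)
Colne: 13  (via Hale)
Shortest route: Tarn–Hale–Colne = 13 min.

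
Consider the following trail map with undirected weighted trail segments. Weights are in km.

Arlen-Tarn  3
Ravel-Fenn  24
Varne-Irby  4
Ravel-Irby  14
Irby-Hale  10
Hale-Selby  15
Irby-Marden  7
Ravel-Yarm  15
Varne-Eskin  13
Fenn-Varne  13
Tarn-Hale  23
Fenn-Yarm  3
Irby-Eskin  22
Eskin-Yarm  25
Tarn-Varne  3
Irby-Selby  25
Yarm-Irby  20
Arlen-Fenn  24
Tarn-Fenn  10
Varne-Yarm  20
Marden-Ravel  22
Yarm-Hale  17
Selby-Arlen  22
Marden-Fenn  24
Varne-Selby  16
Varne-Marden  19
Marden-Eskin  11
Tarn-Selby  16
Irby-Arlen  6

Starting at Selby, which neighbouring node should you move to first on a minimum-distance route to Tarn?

Tarn

Candidate routes:
Selby–Varne–Irby–Arlen–Tarn: 16+4+6+3 = 29
Selby–Tarn: 16 = 16
Selby–Arlen–Tarn: 22+3 = 25
Selby–Varne–Tarn: 16+3 = 19
The minimum is 16 km via Selby–Tarn.
So from Selby the first move is to Tarn.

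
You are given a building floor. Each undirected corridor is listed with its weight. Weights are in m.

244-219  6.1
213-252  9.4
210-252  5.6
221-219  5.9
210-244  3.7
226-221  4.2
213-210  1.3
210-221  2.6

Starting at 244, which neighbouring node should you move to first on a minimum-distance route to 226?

210

Candidate routes:
244 → 219 → 221 → 226: 6.1+5.9+4.2 = 16.2
244 → 210 → 221 → 226: 3.7+2.6+4.2 = 10.5
The minimum is 10.5 m via 244 → 210 → 221 → 226.
So from 244 the first move is to 210.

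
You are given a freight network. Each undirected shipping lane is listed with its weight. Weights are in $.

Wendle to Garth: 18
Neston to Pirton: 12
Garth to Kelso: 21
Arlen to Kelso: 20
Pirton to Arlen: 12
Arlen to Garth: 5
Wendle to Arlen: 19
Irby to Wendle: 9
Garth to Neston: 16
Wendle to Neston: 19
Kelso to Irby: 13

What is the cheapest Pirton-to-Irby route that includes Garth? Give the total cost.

Best Pirton to Garth: Pirton → Arlen → Garth costing 17
Best Garth to Irby: Garth → Wendle → Irby costing 27
Total via Garth: 17 + 27 = $44.

$44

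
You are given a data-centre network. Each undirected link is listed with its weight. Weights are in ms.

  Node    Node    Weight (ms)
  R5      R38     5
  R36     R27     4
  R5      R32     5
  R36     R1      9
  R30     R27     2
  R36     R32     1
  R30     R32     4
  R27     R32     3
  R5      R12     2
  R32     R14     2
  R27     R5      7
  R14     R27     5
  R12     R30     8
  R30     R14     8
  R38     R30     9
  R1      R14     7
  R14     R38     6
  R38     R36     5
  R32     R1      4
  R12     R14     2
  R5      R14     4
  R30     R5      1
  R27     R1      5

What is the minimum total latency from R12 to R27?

Compare a few routes:
R12–R5–R30–R27: 2+1+2 = 5
R12–R14–R32–R27: 2+2+3 = 7
The minimum is 5 ms via R12–R5–R30–R27.

5 ms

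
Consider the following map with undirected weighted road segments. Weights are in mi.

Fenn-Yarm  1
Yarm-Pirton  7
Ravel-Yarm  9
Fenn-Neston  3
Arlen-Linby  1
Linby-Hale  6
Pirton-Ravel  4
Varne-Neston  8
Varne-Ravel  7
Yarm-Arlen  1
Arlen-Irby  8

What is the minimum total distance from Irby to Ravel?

Shortest distances from Irby:
Irby: 0
Arlen: 8  (via Irby)
Yarm: 9  (via Arlen)
Linby: 9  (via Arlen)
Fenn: 10  (via Yarm)
Neston: 13  (via Fenn)
Hale: 15  (via Linby)
Pirton: 16  (via Yarm)
Ravel: 18  (via Yarm)
Shortest route: Irby → Arlen → Yarm → Ravel = 18 mi.

18 mi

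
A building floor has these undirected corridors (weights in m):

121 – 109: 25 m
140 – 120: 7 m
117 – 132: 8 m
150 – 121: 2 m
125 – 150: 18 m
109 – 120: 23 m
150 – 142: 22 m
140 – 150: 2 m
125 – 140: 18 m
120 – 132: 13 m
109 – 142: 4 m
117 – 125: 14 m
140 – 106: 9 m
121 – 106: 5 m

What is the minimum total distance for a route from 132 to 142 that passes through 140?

44 m

Shortest 132→140: 132 → 120 → 140 = 20
Best 140 to 142: 140 → 150 → 142 costing 24
Total via 140: 20 + 24 = 44 m.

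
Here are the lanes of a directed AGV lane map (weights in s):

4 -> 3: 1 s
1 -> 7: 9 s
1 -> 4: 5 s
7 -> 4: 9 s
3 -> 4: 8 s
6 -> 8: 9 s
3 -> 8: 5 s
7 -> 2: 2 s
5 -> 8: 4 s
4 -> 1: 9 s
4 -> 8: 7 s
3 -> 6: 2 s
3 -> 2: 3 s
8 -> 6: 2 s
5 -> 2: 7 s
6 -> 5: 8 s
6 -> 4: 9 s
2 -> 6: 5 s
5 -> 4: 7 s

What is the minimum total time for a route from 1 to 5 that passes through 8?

Best 1 to 8: 1–4–3–8 costing 11
Best 8 to 5: 8–6–5 costing 10
Total via 8: 11 + 10 = 21 s.

21 s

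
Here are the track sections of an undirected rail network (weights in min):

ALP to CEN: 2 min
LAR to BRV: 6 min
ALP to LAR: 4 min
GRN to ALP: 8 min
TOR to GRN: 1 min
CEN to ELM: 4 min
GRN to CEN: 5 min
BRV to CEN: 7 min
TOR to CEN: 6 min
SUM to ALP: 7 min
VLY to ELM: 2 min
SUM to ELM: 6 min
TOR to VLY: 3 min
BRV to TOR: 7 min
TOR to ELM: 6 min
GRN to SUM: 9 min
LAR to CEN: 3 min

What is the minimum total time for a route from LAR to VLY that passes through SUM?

19 min

Shortest LAR→SUM: LAR–ALP–SUM = 11
Best SUM to VLY: SUM–ELM–VLY costing 8
Total via SUM: 11 + 8 = 19 min.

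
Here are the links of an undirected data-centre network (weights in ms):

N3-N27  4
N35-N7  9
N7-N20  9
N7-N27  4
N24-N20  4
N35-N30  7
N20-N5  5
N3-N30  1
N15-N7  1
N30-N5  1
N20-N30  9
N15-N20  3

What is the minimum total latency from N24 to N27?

Enumerating some paths:
N24 → N20 → N15 → N7 → N27: 4+3+1+4 = 12
N24 → N20 → N5 → N30 → N3 → N27: 4+5+1+1+4 = 15
The minimum is 12 ms via N24 → N20 → N15 → N7 → N27.

12 ms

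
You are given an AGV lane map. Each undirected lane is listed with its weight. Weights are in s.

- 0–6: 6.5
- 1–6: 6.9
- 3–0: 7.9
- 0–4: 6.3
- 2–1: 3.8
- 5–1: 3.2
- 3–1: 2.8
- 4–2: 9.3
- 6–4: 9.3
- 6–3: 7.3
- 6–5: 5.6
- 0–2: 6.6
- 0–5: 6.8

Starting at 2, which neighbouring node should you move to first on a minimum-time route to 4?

Enumerating some paths:
2 - 4: 9.3 = 9.3
2 - 0 - 4: 6.6+6.3 = 12.9
The minimum is 9.3 s via 2 - 4.
So from 2 the first move is to 4.

4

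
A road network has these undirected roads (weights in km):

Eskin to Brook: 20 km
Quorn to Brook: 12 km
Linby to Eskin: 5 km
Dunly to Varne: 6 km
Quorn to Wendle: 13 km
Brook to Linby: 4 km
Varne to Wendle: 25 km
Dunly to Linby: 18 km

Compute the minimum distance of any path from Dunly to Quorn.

34 km

Shortest distances from Dunly:
Dunly: 0
Varne: 6  (via Dunly)
Linby: 18  (via Dunly)
Brook: 22  (via Linby)
Eskin: 23  (via Linby)
Wendle: 31  (via Varne)
Quorn: 34  (via Brook)
Shortest route: Dunly–Linby–Brook–Quorn = 34 km.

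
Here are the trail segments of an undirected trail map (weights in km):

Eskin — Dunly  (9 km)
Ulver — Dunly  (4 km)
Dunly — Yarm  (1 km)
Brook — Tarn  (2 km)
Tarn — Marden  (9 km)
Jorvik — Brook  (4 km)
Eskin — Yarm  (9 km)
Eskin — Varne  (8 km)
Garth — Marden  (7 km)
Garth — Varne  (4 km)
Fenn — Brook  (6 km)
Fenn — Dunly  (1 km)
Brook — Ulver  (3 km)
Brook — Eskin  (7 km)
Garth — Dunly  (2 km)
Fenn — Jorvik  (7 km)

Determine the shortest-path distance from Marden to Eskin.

18 km

Enumerating some paths:
Marden–Garth–Dunly–Yarm–Eskin: 7+2+1+9 = 19
Marden–Garth–Dunly–Eskin: 7+2+9 = 18
The minimum is 18 km via Marden–Garth–Dunly–Eskin.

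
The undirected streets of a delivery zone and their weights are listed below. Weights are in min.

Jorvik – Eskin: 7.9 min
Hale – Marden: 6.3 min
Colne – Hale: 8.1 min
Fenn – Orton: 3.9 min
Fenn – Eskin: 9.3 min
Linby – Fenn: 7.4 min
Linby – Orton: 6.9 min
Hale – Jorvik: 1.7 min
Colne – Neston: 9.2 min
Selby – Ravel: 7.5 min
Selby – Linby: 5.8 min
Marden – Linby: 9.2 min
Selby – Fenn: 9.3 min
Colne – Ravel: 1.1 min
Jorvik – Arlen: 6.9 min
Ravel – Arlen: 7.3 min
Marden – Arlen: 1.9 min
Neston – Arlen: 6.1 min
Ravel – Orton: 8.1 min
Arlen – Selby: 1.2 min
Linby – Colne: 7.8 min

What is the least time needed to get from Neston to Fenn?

Compare a few routes:
Neston - Arlen - Selby - Fenn: 6.1+1.2+9.3 = 16.6
Neston - Arlen - Selby - Linby - Fenn: 6.1+1.2+5.8+7.4 = 20.5
The minimum is 16.6 min via Neston - Arlen - Selby - Fenn.

16.6 min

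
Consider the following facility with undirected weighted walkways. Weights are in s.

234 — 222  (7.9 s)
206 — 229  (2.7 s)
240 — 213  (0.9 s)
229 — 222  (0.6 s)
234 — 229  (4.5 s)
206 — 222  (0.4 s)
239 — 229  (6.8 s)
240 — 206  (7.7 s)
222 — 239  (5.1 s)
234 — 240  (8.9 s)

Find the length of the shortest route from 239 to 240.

13.2 s

Enumerating some paths:
239–229–222–206–240: 6.8+0.6+0.4+7.7 = 15.5
239–222–206–240: 5.1+0.4+7.7 = 13.2
239–222–229–206–240: 5.1+0.6+2.7+7.7 = 16.1
239–229–206–240: 6.8+2.7+7.7 = 17.2
The minimum is 13.2 s via 239–222–206–240.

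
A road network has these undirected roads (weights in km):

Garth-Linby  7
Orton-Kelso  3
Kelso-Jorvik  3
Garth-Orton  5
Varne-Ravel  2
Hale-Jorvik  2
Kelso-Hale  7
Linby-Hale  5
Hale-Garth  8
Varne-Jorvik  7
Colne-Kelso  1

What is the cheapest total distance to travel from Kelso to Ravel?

12 km

Settle nodes by increasing distance from Kelso:
Kelso: 0
Colne: 1  (via Kelso)
Orton: 3  (via Kelso)
Jorvik: 3  (via Kelso)
Hale: 5  (via Jorvik)
Garth: 8  (via Orton)
Varne: 10  (via Jorvik)
Linby: 10  (via Hale)
Ravel: 12  (via Varne)
Shortest route: Kelso → Jorvik → Varne → Ravel = 12 km.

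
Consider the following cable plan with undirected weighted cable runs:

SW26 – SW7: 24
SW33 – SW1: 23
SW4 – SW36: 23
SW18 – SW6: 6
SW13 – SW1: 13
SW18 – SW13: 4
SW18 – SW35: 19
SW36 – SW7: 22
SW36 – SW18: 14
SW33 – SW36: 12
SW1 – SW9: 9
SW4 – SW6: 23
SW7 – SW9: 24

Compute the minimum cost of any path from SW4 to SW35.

Settle nodes by increasing distance from SW4:
SW4: 0
SW36: 23  (via SW4)
SW6: 23  (via SW4)
SW18: 29  (via SW6)
SW13: 33  (via SW18)
SW33: 35  (via SW36)
SW7: 45  (via SW36)
SW1: 46  (via SW13)
SW35: 48  (via SW18)
Shortest route: SW4 → SW6 → SW18 → SW35 = 48.

48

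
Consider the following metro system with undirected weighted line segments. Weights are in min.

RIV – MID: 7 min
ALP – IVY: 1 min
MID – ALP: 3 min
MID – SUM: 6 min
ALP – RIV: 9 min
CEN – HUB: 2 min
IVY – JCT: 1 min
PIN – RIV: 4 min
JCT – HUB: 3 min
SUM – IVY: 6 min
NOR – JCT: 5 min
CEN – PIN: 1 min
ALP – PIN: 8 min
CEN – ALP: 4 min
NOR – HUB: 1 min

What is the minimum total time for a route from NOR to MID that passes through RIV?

Best NOR to RIV: NOR → HUB → CEN → PIN → RIV costing 8
Best RIV to MID: RIV → MID costing 7
Total via RIV: 8 + 7 = 15 min.

15 min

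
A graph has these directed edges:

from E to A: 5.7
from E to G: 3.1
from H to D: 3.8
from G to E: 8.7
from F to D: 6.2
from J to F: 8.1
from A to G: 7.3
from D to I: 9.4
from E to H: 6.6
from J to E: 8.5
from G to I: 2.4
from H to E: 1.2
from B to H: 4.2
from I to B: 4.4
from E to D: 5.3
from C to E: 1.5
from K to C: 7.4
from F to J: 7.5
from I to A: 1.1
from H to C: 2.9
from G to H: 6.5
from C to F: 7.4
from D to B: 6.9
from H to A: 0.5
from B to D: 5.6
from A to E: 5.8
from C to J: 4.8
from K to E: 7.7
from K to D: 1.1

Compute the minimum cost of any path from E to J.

14.3

Shortest distances from E:
E: 0
G: 3.1  (via E)
D: 5.3  (via E)
I: 5.5  (via G)
A: 5.7  (via E)
H: 6.6  (via E)
C: 9.5  (via H)
B: 9.9  (via I)
J: 14.3  (via C)
Shortest route: E → H → C → J = 14.3.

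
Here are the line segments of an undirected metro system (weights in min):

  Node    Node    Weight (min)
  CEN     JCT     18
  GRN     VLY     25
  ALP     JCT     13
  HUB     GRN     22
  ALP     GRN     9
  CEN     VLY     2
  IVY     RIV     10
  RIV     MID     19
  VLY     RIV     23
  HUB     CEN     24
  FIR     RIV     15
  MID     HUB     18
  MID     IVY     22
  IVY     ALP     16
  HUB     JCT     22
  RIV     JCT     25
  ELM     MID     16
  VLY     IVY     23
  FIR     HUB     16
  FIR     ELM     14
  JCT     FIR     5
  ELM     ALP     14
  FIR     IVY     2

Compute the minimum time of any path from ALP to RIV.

26 min

Shortest distances from ALP:
ALP: 0
GRN: 9  (via ALP)
JCT: 13  (via ALP)
ELM: 14  (via ALP)
IVY: 16  (via ALP)
FIR: 18  (via JCT)
RIV: 26  (via IVY)
Shortest route: ALP → IVY → RIV = 26 min.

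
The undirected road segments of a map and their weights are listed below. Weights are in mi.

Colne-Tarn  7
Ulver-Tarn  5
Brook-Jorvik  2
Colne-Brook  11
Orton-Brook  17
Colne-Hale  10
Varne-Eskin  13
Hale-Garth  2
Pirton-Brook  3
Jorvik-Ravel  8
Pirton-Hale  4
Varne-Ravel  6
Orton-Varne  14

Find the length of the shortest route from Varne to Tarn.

Settle nodes by increasing distance from Varne:
Varne: 0
Ravel: 6  (via Varne)
Eskin: 13  (via Varne)
Orton: 14  (via Varne)
Jorvik: 14  (via Ravel)
Brook: 16  (via Jorvik)
Pirton: 19  (via Brook)
Hale: 23  (via Pirton)
Garth: 25  (via Hale)
Colne: 27  (via Brook)
Tarn: 34  (via Colne)
Shortest route: Varne–Ravel–Jorvik–Brook–Colne–Tarn = 34 mi.

34 mi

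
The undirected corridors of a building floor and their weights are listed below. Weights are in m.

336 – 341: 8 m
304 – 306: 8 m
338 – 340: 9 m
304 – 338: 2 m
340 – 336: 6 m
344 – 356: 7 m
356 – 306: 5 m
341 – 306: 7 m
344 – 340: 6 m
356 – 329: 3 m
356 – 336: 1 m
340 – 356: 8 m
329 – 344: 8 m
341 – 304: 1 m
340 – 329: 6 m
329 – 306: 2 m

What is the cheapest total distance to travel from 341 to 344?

16 m

Compare a few routes:
341–306–329–344: 7+2+8 = 17
341–336–356–344: 8+1+7 = 16
The minimum is 16 m via 341–336–356–344.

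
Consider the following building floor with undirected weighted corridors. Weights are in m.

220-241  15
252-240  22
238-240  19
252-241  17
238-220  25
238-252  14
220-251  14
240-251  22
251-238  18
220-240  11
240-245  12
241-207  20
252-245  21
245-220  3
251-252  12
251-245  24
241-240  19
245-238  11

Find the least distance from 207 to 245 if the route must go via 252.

Best 207 to 252: 207–241–252 costing 37
Shortest 252→245: 252–245 = 21
Total via 252: 37 + 21 = 58 m.

58 m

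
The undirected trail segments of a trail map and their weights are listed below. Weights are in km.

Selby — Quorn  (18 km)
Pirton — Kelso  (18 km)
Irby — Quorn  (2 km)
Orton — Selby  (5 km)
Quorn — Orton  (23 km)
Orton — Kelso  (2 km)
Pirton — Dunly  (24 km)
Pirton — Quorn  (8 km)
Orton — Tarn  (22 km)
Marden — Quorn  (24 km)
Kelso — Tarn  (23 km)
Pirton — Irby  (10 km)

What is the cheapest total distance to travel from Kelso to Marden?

49 km

Candidate routes:
Kelso–Orton–Quorn–Marden: 2+23+24 = 49
Kelso–Pirton–Irby–Quorn–Marden: 18+10+2+24 = 54
Kelso–Pirton–Quorn–Marden: 18+8+24 = 50
Cheapest is Kelso–Orton–Quorn–Marden at 49 km.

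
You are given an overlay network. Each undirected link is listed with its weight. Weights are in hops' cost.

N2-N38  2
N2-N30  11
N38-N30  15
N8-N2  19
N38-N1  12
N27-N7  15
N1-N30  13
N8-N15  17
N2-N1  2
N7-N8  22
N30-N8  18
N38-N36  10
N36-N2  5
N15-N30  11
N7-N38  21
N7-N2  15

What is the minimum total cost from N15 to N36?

Shortest distances from N15:
N15: 0
N30: 11  (via N15)
N8: 17  (via N15)
N2: 22  (via N30)
N1: 24  (via N30)
N38: 24  (via N2)
N36: 27  (via N2)
Shortest route: N15–N30–N2–N36 = 27 hops' cost.

27 hops' cost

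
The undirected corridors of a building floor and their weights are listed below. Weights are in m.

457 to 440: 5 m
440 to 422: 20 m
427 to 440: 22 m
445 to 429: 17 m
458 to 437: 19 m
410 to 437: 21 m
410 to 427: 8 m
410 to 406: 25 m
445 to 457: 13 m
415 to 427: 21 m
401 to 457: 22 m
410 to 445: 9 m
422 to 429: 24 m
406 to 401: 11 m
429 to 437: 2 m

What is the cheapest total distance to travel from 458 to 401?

73 m

Candidate routes:
458–437–429–445–410–406–401: 19+2+17+9+25+11 = 83
458–437–410–406–401: 19+21+25+11 = 76
458–437–429–445–457–401: 19+2+17+13+22 = 73
458–437–410–445–457–401: 19+21+9+13+22 = 84
The minimum is 73 m via 458–437–429–445–457–401.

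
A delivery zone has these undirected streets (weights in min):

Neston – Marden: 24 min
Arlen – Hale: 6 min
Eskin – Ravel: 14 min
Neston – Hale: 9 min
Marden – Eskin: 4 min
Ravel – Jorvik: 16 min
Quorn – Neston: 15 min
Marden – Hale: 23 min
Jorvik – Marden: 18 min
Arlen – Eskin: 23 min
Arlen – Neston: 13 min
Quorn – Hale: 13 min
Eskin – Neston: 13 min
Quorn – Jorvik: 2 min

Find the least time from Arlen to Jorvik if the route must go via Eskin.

Shortest Arlen→Eskin: Arlen → Eskin = 23
Shortest Eskin→Jorvik: Eskin → Marden → Jorvik = 22
Total via Eskin: 23 + 22 = 45 min.

45 min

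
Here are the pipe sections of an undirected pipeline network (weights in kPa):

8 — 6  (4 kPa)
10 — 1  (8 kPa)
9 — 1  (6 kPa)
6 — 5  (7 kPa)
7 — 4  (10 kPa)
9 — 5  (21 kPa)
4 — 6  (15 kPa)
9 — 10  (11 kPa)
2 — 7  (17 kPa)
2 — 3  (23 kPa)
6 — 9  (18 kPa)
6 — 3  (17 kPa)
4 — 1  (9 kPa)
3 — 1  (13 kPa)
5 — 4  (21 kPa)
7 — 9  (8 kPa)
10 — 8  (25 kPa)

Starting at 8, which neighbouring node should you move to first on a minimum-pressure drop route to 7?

6

Compare a few routes:
8–6–5–9–7: 4+7+21+8 = 40
8–6–4–7: 4+15+10 = 29
8–6–4–1–9–7: 4+15+9+6+8 = 42
8–6–9–7: 4+18+8 = 30
The minimum is 29 kPa via 8–6–4–7.
So from 8 the first move is to 6.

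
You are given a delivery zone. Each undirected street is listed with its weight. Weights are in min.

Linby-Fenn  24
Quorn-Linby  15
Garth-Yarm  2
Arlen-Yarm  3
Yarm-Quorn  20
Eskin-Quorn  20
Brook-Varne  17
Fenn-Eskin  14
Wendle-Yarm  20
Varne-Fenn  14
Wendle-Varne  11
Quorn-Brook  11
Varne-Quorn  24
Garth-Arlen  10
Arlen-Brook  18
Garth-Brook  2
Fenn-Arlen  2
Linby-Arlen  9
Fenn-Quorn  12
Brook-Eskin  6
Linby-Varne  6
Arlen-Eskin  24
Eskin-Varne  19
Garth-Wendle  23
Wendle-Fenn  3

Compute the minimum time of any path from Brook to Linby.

Enumerating some paths:
Brook–Varne–Linby: 17+6 = 23
Brook–Garth–Yarm–Arlen–Linby: 2+2+3+9 = 16
Brook–Garth–Arlen–Linby: 2+10+9 = 21
The minimum is 16 min via Brook–Garth–Yarm–Arlen–Linby.

16 min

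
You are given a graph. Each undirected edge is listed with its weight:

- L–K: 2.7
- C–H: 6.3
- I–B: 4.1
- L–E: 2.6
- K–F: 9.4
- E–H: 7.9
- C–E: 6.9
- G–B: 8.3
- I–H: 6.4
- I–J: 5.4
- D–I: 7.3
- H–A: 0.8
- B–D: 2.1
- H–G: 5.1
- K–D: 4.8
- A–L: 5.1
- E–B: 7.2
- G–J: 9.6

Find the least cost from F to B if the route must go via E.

21.9

Shortest F→E: F–K–L–E = 14.7
Best E to B: E–B costing 7.2
Total via E: 14.7 + 7.2 = 21.9.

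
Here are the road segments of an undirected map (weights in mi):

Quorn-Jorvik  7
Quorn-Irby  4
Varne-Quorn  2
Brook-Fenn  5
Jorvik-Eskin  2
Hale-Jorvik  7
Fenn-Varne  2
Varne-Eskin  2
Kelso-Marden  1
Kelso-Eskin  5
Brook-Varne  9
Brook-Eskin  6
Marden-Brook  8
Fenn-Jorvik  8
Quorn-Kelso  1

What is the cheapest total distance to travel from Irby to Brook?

Running Dijkstra from Irby:
Irby: 0
Quorn: 4  (via Irby)
Kelso: 5  (via Quorn)
Marden: 6  (via Kelso)
Varne: 6  (via Quorn)
Eskin: 8  (via Varne)
Fenn: 8  (via Varne)
Jorvik: 10  (via Eskin)
Brook: 13  (via Fenn)
Shortest route: Irby → Quorn → Varne → Fenn → Brook = 13 mi.

13 mi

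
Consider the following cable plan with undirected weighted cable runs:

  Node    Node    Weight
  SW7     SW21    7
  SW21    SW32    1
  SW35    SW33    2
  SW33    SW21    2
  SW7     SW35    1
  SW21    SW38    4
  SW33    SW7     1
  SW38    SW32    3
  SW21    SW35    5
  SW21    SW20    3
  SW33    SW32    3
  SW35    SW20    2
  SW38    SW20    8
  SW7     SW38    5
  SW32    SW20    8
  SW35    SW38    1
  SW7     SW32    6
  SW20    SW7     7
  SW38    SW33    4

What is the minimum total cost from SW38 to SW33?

Enumerating some paths:
SW38 - SW33: 4 = 4
SW38 - SW35 - SW33: 1+2 = 3
SW38 - SW32 - SW21 - SW33: 3+1+2 = 6
SW38 - SW32 - SW33: 3+3 = 6
The minimum is 3 via SW38 - SW35 - SW33.

3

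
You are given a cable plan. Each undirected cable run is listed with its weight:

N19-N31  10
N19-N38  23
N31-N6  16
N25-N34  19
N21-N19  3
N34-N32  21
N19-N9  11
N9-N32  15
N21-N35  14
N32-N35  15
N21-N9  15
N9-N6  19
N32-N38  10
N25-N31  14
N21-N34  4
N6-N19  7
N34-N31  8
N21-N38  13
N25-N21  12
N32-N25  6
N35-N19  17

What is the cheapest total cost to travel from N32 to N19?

Enumerating some paths:
N32 → N38 → N21 → N19: 10+13+3 = 26
N32 → N25 → N21 → N19: 6+12+3 = 21
Cheapest is N32 → N25 → N21 → N19 at 21.

21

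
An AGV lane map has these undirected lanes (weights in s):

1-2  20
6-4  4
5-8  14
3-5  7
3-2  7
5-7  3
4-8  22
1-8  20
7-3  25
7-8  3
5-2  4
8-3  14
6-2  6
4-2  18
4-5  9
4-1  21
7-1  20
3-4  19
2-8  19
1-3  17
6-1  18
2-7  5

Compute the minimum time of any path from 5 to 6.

Shortest distances from 5:
5: 0
7: 3  (via 5)
2: 4  (via 5)
8: 6  (via 7)
3: 7  (via 5)
4: 9  (via 5)
6: 10  (via 2)
Shortest route: 5 → 2 → 6 = 10 s.

10 s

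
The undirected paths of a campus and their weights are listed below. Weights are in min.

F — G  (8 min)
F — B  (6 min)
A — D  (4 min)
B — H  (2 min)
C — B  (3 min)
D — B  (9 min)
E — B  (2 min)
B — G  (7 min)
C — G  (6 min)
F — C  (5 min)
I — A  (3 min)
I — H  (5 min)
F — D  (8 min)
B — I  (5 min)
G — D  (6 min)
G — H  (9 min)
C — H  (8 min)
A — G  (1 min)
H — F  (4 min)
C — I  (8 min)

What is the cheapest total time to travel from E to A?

10 min

Shortest distances from E:
E: 0
B: 2  (via E)
H: 4  (via B)
C: 5  (via B)
I: 7  (via B)
F: 8  (via B)
G: 9  (via B)
A: 10  (via I)
Shortest route: E–B–I–A = 10 min.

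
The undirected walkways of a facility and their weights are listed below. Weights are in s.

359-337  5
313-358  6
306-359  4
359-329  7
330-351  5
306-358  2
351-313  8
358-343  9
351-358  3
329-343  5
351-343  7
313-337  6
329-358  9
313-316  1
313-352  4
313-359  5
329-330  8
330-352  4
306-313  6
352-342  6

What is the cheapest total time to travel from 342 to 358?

Running Dijkstra from 342:
342: 0
352: 6  (via 342)
313: 10  (via 352)
330: 10  (via 352)
316: 11  (via 313)
359: 15  (via 313)
351: 15  (via 330)
306: 16  (via 313)
358: 16  (via 313)
Shortest route: 342 → 352 → 313 → 358 = 16 s.

16 s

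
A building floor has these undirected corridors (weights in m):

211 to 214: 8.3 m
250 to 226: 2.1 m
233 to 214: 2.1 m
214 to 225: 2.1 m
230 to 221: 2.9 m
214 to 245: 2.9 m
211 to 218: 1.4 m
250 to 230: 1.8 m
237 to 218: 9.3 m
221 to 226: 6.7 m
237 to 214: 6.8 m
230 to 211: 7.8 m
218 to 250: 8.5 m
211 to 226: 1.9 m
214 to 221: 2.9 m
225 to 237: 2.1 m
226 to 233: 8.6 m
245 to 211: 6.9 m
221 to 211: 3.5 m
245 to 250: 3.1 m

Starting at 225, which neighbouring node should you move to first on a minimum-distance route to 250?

Candidate routes:
225–214–245–250: 2.1+2.9+3.1 = 8.1
225–214–221–230–250: 2.1+2.9+2.9+1.8 = 9.7
225–214–221–226–250: 2.1+2.9+6.7+2.1 = 13.8
225–214–221–211–226–250: 2.1+2.9+3.5+1.9+2.1 = 12.5
Cheapest is 225–214–245–250 at 8.1 m.
So from 225 the first move is to 214.

214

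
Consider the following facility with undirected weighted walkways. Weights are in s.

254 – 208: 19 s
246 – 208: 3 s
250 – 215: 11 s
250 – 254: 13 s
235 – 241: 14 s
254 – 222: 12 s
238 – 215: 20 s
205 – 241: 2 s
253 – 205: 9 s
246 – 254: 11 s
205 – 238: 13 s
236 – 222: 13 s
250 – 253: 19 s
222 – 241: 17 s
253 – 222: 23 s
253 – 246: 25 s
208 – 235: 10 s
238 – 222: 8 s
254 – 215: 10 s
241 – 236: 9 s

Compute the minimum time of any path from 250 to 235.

Candidate routes:
250 → 254 → 246 → 208 → 235: 13+11+3+10 = 37
250 → 253 → 205 → 241 → 235: 19+9+2+14 = 44
250 → 254 → 208 → 235: 13+19+10 = 42
The minimum is 37 s via 250 → 254 → 246 → 208 → 235.

37 s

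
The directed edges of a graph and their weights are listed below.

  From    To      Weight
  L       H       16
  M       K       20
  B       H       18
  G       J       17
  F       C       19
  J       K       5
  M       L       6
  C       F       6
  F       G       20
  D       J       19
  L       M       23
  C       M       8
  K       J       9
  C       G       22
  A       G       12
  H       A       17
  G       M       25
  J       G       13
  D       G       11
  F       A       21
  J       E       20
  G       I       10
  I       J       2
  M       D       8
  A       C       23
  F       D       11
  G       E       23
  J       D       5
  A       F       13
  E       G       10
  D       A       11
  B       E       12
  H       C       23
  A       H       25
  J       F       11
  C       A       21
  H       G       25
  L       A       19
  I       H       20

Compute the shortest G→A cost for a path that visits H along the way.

Shortest G→H: G–I–H = 30
Shortest H→A: H–A = 17
Total via H: 30 + 17 = 47.

47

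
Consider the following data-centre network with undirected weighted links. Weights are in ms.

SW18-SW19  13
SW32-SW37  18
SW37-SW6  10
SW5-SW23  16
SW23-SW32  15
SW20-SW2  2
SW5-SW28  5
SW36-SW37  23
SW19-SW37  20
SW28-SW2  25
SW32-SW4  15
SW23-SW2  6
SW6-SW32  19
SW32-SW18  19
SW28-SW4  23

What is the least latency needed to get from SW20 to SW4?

38 ms

Running Dijkstra from SW20:
SW20: 0
SW2: 2  (via SW20)
SW23: 8  (via SW2)
SW32: 23  (via SW23)
SW5: 24  (via SW23)
SW28: 27  (via SW2)
SW4: 38  (via SW32)
Shortest route: SW20–SW2–SW23–SW32–SW4 = 38 ms.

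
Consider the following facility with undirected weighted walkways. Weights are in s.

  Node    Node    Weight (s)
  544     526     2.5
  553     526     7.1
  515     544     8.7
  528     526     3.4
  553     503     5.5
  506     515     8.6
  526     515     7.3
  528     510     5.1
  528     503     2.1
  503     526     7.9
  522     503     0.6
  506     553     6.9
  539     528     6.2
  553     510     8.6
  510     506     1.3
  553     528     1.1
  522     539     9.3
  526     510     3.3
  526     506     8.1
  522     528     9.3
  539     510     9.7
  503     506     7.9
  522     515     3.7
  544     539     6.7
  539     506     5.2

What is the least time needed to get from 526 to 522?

Enumerating some paths:
526–553–528–503–522: 7.1+1.1+2.1+0.6 = 10.9
526–528–503–522: 3.4+2.1+0.6 = 6.1
526–528–553–503–522: 3.4+1.1+5.5+0.6 = 10.6
526–503–522: 7.9+0.6 = 8.5
Cheapest is 526–528–503–522 at 6.1 s.

6.1 s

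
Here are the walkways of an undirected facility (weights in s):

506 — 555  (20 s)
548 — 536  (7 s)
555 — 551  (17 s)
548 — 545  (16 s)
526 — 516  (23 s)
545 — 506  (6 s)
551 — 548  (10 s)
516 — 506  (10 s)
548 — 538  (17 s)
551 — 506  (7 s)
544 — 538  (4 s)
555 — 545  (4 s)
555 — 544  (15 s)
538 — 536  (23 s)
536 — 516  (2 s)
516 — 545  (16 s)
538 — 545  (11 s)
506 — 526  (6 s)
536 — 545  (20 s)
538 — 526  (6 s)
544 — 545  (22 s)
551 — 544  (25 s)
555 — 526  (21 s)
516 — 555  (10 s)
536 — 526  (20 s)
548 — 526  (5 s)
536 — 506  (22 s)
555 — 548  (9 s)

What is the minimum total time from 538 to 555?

15 s

Settle nodes by increasing distance from 538:
538: 0
544: 4  (via 538)
526: 6  (via 538)
548: 11  (via 526)
545: 11  (via 538)
506: 12  (via 526)
555: 15  (via 545)
Shortest route: 538 → 545 → 555 = 15 s.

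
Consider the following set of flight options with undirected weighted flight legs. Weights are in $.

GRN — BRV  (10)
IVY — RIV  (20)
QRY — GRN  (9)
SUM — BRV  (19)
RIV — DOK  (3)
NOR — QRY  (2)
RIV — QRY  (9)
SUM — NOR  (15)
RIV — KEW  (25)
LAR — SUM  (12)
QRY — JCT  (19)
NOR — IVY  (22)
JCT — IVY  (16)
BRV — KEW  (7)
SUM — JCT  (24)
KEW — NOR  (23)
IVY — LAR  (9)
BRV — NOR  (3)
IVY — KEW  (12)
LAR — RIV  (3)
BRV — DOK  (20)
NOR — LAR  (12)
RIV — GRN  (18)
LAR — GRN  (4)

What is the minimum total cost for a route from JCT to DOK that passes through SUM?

$42

Shortest JCT→SUM: JCT–SUM = 24
Best SUM to DOK: SUM–LAR–RIV–DOK costing 18
Total via SUM: 24 + 18 = $42.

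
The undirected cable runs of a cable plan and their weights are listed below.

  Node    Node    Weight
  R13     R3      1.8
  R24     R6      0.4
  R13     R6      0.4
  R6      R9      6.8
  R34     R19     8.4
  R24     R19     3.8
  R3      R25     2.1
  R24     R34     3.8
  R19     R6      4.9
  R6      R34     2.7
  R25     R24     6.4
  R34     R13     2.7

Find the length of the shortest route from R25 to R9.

11.1

Compare a few routes:
R25 → R3 → R13 → R34 → R24 → R6 → R9: 2.1+1.8+2.7+3.8+0.4+6.8 = 17.6
R25 → R3 → R13 → R34 → R6 → R9: 2.1+1.8+2.7+2.7+6.8 = 16.1
R25 → R3 → R13 → R6 → R9: 2.1+1.8+0.4+6.8 = 11.1
R25 → R24 → R6 → R9: 6.4+0.4+6.8 = 13.6
The minimum is 11.1 via R25 → R3 → R13 → R6 → R9.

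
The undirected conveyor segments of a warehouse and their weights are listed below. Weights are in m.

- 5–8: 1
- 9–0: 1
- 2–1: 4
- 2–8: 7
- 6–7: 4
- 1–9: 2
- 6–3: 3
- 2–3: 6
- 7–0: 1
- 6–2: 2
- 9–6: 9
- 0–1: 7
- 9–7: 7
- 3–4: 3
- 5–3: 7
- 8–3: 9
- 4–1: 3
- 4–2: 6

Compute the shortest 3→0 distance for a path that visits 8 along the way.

22 m

Best 3 to 8: 3 → 5 → 8 costing 8
Shortest 8→0: 8 → 2 → 6 → 7 → 0 = 14
Total via 8: 8 + 14 = 22 m.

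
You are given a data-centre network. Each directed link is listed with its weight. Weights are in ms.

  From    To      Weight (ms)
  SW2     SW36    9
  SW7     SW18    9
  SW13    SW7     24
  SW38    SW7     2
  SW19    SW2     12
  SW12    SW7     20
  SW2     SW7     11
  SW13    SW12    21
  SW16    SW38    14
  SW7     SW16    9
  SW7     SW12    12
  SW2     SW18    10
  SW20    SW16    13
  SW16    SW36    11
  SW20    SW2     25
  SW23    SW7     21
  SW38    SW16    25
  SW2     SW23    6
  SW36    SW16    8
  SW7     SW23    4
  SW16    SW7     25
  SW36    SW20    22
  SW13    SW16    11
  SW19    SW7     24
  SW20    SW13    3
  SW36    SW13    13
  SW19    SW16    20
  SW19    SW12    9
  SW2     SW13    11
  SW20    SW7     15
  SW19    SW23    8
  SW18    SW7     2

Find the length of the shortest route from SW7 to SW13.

Settle nodes by increasing distance from SW7:
SW7: 0
SW23: 4  (via SW7)
SW18: 9  (via SW7)
SW16: 9  (via SW7)
SW12: 12  (via SW7)
SW36: 20  (via SW16)
SW38: 23  (via SW16)
SW13: 33  (via SW36)
Shortest route: SW7–SW16–SW36–SW13 = 33 ms.

33 ms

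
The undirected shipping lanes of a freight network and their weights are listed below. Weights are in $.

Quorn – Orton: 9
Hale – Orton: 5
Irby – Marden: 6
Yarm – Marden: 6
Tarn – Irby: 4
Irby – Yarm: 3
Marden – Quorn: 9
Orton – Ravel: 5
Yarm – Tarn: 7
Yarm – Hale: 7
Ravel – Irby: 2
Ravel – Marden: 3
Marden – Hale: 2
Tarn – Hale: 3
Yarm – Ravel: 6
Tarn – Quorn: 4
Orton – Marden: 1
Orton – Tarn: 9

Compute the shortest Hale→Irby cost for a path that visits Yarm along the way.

$10

Best Hale to Yarm: Hale–Yarm costing 7
Shortest Yarm→Irby: Yarm–Irby = 3
Total via Yarm: 7 + 3 = $10.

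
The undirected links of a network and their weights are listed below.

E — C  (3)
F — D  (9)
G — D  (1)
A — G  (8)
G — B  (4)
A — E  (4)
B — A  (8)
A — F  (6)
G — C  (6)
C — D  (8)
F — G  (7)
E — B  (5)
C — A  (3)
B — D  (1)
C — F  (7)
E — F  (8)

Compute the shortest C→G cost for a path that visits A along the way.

Best C to A: C–A costing 3
Best A to G: A–G costing 8
Total via A: 3 + 8 = 11.

11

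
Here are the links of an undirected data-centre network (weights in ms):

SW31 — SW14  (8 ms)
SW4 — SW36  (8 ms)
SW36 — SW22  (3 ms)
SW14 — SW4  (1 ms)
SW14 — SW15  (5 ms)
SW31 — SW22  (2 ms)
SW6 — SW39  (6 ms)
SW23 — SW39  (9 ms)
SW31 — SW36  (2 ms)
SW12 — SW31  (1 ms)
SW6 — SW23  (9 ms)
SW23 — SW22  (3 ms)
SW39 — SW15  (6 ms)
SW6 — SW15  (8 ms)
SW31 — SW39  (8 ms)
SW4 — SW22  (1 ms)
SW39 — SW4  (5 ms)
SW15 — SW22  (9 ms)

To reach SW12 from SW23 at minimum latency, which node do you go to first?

Candidate routes:
SW23 → SW22 → SW36 → SW31 → SW12: 3+3+2+1 = 9
SW23 → SW22 → SW4 → SW14 → SW31 → SW12: 3+1+1+8+1 = 14
SW23 → SW22 → SW31 → SW12: 3+2+1 = 6
SW23 → SW22 → SW4 → SW36 → SW31 → SW12: 3+1+8+2+1 = 15
The minimum is 6 ms via SW23 → SW22 → SW31 → SW12.
So from SW23 the first move is to SW22.

SW22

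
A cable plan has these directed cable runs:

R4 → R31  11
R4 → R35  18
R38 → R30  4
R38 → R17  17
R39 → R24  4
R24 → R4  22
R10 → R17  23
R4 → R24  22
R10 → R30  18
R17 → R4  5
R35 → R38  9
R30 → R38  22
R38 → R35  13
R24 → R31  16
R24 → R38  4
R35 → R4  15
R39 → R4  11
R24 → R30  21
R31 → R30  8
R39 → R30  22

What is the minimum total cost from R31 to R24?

Settle nodes by increasing distance from R31:
R31: 0
R30: 8  (via R31)
R38: 30  (via R30)
R35: 43  (via R38)
R17: 47  (via R38)
R4: 52  (via R17)
R24: 74  (via R4)
Shortest route: R31–R30–R38–R17–R4–R24 = 74.

74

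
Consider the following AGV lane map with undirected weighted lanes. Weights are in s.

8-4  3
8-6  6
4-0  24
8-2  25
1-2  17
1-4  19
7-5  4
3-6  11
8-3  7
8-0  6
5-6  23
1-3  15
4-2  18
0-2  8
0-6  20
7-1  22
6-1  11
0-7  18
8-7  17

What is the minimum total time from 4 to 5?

Compare a few routes:
4–8–7–5: 3+17+4 = 24
4–8–6–5: 3+6+23 = 32
4–8–0–7–5: 3+6+18+4 = 31
Cheapest is 4–8–7–5 at 24 s.

24 s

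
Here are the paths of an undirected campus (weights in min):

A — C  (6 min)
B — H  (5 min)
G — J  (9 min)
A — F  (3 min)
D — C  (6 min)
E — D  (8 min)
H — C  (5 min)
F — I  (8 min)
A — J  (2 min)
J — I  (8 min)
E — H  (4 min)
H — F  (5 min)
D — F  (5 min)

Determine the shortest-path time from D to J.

Running Dijkstra from D:
D: 0
F: 5  (via D)
C: 6  (via D)
A: 8  (via F)
E: 8  (via D)
H: 10  (via F)
J: 10  (via A)
Shortest route: D–F–A–J = 10 min.

10 min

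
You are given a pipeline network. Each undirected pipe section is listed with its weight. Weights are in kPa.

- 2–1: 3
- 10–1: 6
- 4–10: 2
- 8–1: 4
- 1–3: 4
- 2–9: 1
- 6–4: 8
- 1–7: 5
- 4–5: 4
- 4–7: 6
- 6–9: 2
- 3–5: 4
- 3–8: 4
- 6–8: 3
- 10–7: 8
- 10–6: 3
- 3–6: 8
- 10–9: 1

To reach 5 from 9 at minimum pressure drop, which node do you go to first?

10

Compare a few routes:
9–10–4–5: 1+2+4 = 7
9–6–10–4–5: 2+3+2+4 = 11
9–2–1–3–5: 1+3+4+4 = 12
Cheapest is 9–10–4–5 at 7 kPa.
So from 9 the first move is to 10.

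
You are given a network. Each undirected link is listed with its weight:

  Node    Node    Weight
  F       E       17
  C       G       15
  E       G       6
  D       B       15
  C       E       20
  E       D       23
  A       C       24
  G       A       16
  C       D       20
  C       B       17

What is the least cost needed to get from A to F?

Candidate routes:
A → G → E → F: 16+6+17 = 39
A → C → E → F: 24+20+17 = 61
A → G → C → E → F: 16+15+20+17 = 68
A → C → G → E → F: 24+15+6+17 = 62
The minimum is 39 via A → G → E → F.

39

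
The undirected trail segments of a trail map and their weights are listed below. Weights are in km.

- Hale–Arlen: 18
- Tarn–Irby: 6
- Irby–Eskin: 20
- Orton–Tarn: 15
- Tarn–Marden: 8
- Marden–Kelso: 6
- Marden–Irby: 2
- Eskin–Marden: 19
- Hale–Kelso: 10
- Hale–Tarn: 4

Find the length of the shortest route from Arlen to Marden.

30 km

Candidate routes:
Arlen - Hale - Tarn - Marden: 18+4+8 = 30
Arlen - Hale - Kelso - Marden: 18+10+6 = 34
Cheapest is Arlen - Hale - Tarn - Marden at 30 km.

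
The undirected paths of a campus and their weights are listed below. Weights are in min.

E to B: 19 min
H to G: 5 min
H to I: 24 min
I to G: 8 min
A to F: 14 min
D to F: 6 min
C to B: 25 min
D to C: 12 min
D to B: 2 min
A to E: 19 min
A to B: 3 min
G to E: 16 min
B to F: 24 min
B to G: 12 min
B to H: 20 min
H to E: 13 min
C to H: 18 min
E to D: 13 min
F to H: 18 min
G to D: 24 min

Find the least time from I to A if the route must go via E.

42 min

Best I to E: I–G–E costing 24
Shortest E→A: E–D–B–A = 18
Total via E: 24 + 18 = 42 min.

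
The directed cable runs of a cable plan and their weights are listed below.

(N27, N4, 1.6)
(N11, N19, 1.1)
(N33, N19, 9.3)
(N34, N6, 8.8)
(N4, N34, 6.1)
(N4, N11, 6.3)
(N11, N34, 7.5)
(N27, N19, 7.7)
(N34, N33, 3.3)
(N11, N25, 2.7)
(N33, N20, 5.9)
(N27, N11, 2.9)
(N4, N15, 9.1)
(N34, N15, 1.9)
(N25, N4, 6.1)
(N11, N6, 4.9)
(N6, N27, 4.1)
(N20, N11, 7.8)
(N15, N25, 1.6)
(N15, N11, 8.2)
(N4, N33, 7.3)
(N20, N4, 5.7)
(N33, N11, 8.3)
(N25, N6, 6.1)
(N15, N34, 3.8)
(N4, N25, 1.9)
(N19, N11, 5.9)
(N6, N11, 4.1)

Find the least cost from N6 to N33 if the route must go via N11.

Shortest N6→N11: N6–N11 = 4.1
Shortest N11→N33: N11–N34–N33 = 10.8
Total via N11: 4.1 + 10.8 = 14.9.

14.9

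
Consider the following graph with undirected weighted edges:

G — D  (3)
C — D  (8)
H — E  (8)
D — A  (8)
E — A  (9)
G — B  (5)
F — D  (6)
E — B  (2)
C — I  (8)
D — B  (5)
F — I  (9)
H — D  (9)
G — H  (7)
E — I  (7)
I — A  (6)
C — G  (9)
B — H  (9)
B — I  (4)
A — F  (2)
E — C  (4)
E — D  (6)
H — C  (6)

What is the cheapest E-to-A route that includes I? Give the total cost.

Best E to I: E–B–I costing 6
Shortest I→A: I–A = 6
Total via I: 6 + 6 = 12.

12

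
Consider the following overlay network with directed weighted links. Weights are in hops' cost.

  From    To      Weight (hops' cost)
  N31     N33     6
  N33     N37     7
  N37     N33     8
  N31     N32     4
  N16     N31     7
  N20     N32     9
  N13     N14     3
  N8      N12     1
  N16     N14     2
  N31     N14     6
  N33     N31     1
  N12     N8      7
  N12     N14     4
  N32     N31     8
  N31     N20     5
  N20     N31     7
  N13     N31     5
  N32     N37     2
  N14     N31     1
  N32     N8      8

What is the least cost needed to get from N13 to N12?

Candidate routes:
N13–N14–N31–N32–N8–N12: 3+1+4+8+1 = 17
N13–N31–N32–N8–N12: 5+4+8+1 = 18
Cheapest is N13–N14–N31–N32–N8–N12 at 17 hops' cost.

17 hops' cost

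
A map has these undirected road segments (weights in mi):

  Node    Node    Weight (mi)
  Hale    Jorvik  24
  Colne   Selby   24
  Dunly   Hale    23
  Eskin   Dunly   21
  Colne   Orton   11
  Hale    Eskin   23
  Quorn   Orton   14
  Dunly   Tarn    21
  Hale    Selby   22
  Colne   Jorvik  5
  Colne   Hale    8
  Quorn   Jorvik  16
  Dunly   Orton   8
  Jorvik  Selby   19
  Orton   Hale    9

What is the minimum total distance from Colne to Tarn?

40 mi

Settle nodes by increasing distance from Colne:
Colne: 0
Jorvik: 5  (via Colne)
Hale: 8  (via Colne)
Orton: 11  (via Colne)
Dunly: 19  (via Orton)
Quorn: 21  (via Jorvik)
Selby: 24  (via Colne)
Eskin: 31  (via Hale)
Tarn: 40  (via Dunly)
Shortest route: Colne → Orton → Dunly → Tarn = 40 mi.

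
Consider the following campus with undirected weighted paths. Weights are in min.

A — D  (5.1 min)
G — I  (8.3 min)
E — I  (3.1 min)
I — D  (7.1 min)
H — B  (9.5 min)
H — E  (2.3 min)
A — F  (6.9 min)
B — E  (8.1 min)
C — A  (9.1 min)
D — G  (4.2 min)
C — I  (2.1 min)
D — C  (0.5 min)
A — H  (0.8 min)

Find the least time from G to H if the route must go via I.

12.2 min

Best G to I: G–D–C–I costing 6.8
Best I to H: I–E–H costing 5.4
Total via I: 6.8 + 5.4 = 12.2 min.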